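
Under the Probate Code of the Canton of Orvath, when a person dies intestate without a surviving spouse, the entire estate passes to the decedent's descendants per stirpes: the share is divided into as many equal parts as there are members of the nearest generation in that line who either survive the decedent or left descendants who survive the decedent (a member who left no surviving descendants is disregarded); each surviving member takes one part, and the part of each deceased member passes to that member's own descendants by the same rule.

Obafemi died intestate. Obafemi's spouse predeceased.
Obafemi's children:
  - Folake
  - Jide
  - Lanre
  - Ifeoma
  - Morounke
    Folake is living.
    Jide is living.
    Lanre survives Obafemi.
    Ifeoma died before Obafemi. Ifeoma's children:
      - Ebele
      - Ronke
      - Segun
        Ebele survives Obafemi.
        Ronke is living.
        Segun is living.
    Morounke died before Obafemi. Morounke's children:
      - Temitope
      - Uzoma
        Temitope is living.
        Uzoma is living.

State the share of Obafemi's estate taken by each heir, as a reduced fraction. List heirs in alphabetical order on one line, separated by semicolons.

There is no surviving spouse, so the entire estate passes to Obafemi's descendants per stirpes.
The estate is divided into 5 equal shares of 1/5 among Folake, Jide, Lanre, Ifeoma, Morounke.
Folake is living and takes 1/5.
Jide is living and takes 1/5.
Lanre is living and takes 1/5.
Ifeoma predeceased; the 1/5 allotted to Ifeoma's branch passes to Ifeoma's issue by representation.
The 1/5 is divided into 3 equal shares of 1/15 among Ebele, Ronke, Segun.
Ebele is living and takes 1/15.
Ronke is living and takes 1/15.
Segun is living and takes 1/15.
Morounke predeceased; the 1/5 allotted to Morounke's branch passes to Morounke's issue by representation.
The 1/5 is divided into 2 equal shares of 1/10 among Temitope, Uzoma.
Temitope is living and takes 1/10.
Uzoma is living and takes 1/10.

Ebele 1/15; Folake 1/5; Jide 1/5; Lanre 1/5; Ronke 1/15; Segun 1/15; Temitope 1/10; Uzoma 1/10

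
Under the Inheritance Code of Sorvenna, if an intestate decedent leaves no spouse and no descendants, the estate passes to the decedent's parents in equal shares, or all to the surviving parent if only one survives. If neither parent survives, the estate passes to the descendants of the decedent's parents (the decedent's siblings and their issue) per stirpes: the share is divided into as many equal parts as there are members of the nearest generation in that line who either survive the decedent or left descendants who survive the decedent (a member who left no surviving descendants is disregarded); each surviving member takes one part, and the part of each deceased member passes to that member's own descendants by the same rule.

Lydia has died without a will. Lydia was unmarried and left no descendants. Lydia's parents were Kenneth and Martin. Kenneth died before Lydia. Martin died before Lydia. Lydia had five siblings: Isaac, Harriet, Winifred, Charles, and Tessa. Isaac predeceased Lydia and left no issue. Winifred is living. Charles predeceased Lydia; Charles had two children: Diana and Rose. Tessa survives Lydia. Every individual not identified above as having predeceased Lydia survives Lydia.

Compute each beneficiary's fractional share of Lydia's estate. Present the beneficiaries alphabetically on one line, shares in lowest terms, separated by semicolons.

Diana 1/8; Harriet 1/4; Rose 1/8; Tessa 1/4; Winifred 1/4

Neither parent survives and there are no descendants, so the estate passes to Lydia's siblings and their issue per stirpes.
Isaac left no surviving issue, so that branch lapses and is disregarded.
The estate is divided into 4 equal shares of 1/4 among Harriet, Winifred, Charles, Tessa.
Harriet is living and takes 1/4.
Winifred is living and takes 1/4.
Charles predeceased; the 1/4 allotted to Charles's branch passes to Charles's issue by representation.
The 1/4 is divided into 2 equal shares of 1/8 among Diana, Rose.
Diana is living and takes 1/8.
Rose is living and takes 1/8.
Tessa is living and takes 1/4.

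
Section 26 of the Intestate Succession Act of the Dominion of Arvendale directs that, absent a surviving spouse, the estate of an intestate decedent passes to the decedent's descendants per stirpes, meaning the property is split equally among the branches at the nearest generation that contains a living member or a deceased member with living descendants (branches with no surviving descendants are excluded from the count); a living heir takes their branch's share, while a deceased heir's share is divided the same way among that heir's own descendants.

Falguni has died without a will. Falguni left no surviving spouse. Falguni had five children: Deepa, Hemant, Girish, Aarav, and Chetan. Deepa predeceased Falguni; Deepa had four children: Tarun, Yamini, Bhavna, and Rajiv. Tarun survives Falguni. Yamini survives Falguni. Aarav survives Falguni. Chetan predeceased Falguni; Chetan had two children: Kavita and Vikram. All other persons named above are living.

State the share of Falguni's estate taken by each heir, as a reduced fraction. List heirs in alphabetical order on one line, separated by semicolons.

There is no surviving spouse, so the entire estate passes to Falguni's descendants per stirpes.
The estate is divided into 5 equal shares of 1/5 among Deepa, Hemant, Girish, Aarav, Chetan.
Deepa predeceased; the 1/5 allotted to Deepa's branch passes to Deepa's issue by representation.
The 1/5 is divided into 4 equal shares of 1/20 among Tarun, Yamini, Bhavna, Rajiv.
Tarun is living and takes 1/20.
Yamini is living and takes 1/20.
Bhavna is living and takes 1/20.
Rajiv is living and takes 1/20.
Hemant is living and takes 1/5.
Girish is living and takes 1/5.
Aarav is living and takes 1/5.
Chetan predeceased; the 1/5 allotted to Chetan's branch passes to Chetan's issue by representation.
The 1/5 is divided into 2 equal shares of 1/10 among Kavita, Vikram.
Kavita is living and takes 1/10.
Vikram is living and takes 1/10.

Aarav 1/5; Bhavna 1/20; Girish 1/5; Hemant 1/5; Kavita 1/10; Rajiv 1/20; Tarun 1/20; Vikram 1/10; Yamini 1/20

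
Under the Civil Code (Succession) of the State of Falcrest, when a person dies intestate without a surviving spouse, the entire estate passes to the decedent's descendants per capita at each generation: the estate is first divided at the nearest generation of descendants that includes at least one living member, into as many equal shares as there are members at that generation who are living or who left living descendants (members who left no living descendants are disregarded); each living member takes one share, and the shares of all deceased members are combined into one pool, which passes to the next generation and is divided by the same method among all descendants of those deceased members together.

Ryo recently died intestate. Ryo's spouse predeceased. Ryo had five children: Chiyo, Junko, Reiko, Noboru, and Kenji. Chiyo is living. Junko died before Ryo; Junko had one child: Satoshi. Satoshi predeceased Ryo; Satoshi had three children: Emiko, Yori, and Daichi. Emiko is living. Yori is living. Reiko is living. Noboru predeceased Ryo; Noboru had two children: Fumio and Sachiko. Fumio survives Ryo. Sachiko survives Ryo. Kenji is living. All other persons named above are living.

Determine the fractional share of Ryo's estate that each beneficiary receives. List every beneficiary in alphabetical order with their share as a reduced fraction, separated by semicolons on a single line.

There is no surviving spouse, so the entire estate passes to Ryo's descendants per capita at each generation.
At generation 1 (Chiyo, Junko, Reiko, Noboru, Kenji) there are 5 shares of (1)/5 = 1/5 each.
Living: Chiyo, Reiko, and Kenji — each takes 1/5.
Deceased: Junko and Noboru. Their combined 2/5 is pooled and carried to generation 2.
At generation 2 (Satoshi, Fumio, Sachiko) there are 3 shares of (2/5)/3 = 2/15 each.
Living: Fumio and Sachiko — each takes 2/15.
Deceased: Satoshi. That 2/15 share is carried to generation 3.
At generation 3 (Emiko, Yori, Daichi) there are 3 shares of (2/15)/3 = 2/45 each.
Living: Emiko, Yori, and Daichi — each takes 2/45.

Chiyo 1/5; Daichi 2/45; Emiko 2/45; Fumio 2/15; Kenji 1/5; Reiko 1/5; Sachiko 2/15; Yori 2/45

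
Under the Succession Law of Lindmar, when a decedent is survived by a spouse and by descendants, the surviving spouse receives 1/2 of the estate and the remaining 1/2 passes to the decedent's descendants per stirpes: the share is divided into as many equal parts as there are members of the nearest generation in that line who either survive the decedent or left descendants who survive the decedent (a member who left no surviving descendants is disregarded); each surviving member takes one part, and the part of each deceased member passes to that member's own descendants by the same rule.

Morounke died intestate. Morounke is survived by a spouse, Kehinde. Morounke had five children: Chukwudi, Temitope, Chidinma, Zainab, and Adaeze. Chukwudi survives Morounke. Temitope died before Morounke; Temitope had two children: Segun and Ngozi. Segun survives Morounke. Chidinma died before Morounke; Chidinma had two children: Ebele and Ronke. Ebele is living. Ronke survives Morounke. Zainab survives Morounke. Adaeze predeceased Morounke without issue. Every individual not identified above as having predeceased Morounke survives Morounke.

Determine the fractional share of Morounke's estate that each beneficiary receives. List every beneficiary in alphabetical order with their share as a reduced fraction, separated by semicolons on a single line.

Kehinde, as surviving spouse, takes 1/2.
The remaining 1/2 passes to Morounke's descendants per stirpes.
Adaeze left no surviving issue, so that branch lapses and is disregarded.
The 1/2 is divided into 4 equal shares of 1/8 among Chukwudi, Temitope, Chidinma, Zainab.
Chukwudi is living and takes 1/8.
Temitope predeceased; the 1/8 allotted to Temitope's branch passes to Temitope's issue by representation.
The 1/8 is divided into 2 equal shares of 1/16 among Segun, Ngozi.
Segun is living and takes 1/16.
Ngozi is living and takes 1/16.
Chidinma predeceased; the 1/8 allotted to Chidinma's branch passes to Chidinma's issue by representation.
The 1/8 is divided into 2 equal shares of 1/16 among Ebele, Ronke.
Ebele is living and takes 1/16.
Ronke is living and takes 1/16.
Zainab is living and takes 1/8.

Chukwudi 1/8; Ebele 1/16; Kehinde 1/2; Ngozi 1/16; Ronke 1/16; Segun 1/16; Zainab 1/8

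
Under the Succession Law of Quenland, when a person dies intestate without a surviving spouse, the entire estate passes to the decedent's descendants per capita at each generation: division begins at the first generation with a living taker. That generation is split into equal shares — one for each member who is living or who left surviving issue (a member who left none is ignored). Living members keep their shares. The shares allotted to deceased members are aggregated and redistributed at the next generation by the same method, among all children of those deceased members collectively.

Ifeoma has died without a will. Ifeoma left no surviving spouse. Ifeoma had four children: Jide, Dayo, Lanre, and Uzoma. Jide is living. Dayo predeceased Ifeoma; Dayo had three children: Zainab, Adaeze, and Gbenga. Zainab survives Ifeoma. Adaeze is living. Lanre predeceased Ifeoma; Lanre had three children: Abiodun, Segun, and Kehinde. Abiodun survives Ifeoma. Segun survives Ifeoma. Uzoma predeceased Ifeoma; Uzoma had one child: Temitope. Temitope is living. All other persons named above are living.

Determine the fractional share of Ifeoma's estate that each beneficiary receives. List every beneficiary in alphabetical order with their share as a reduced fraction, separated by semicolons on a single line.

There is no surviving spouse, so the entire estate passes to Ifeoma's descendants per capita at each generation.
At generation 1 (Jide, Dayo, Lanre, Uzoma) there are 4 shares of (1)/4 = 1/4 each.
Living: Jide — each takes 1/4.
Deceased: Dayo, Lanre, and Uzoma. Their combined 3/4 is pooled and carried to generation 2.
At generation 2 (Zainab, Adaeze, Gbenga, Abiodun, Segun, Kehinde, Temitope) there are 7 shares of (3/4)/7 = 3/28 each.
Living: Zainab, Adaeze, Gbenga, Abiodun, Segun, Kehinde, and Temitope — each takes 3/28.

Abiodun 3/28; Adaeze 3/28; Gbenga 3/28; Jide 1/4; Kehinde 3/28; Segun 3/28; Temitope 3/28; Zainab 3/28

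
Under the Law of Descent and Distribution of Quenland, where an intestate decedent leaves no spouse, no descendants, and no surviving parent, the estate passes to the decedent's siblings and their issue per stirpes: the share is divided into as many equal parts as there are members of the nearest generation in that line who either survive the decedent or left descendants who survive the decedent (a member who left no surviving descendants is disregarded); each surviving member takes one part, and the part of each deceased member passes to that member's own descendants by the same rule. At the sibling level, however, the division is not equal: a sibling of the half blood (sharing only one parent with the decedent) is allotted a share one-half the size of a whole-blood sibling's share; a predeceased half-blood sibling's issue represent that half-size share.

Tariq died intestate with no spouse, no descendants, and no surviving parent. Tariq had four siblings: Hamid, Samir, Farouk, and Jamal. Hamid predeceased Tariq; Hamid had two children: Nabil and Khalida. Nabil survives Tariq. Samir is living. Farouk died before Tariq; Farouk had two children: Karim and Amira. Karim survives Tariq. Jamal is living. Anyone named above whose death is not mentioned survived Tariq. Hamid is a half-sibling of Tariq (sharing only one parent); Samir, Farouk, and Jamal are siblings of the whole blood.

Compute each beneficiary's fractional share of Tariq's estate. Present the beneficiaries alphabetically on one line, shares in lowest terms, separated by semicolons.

No spouse, descendants, or parent survives, so the estate passes to Tariq's siblings per stirpes.
Half-blood siblings count for one-half the weight of whole-blood siblings at the initial division.
Dividing 1 in proportion to weights (total weight 7/2): Hamid (weight 1/2) → 1/7; Samir (weight 1) → 2/7; Farouk (weight 1) → 2/7; Jamal (weight 1) → 2/7.
Hamid predeceased; the 1/7 allotted to Hamid's branch passes to Hamid's issue by representation.
The 1/7 is divided into 2 equal shares of 1/14 among Nabil, Khalida.
Nabil is living and takes 1/14.
Khalida is living and takes 1/14.
Samir is living and takes 2/7.
Farouk predeceased; the 2/7 allotted to Farouk's branch passes to Farouk's issue by representation.
The 2/7 is divided into 2 equal shares of 1/7 among Karim, Amira.
Karim is living and takes 1/7.
Amira is living and takes 1/7.
Jamal is living and takes 2/7.

Amira 1/7; Jamal 2/7; Karim 1/7; Khalida 1/14; Nabil 1/14; Samir 2/7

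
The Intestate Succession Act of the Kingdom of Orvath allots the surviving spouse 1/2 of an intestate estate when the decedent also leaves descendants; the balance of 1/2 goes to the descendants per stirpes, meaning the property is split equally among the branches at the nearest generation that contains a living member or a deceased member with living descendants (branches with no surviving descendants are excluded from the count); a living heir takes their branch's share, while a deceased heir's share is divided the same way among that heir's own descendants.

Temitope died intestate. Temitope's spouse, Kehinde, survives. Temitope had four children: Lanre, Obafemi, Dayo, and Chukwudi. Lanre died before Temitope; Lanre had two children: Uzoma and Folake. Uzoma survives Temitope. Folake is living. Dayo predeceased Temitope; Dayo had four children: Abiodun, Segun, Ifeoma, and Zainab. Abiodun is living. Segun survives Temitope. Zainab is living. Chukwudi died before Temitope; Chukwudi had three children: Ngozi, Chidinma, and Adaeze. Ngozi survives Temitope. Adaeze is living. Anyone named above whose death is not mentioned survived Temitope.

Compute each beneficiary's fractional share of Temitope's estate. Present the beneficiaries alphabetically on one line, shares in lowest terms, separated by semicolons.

Kehinde, as surviving spouse, takes 1/2.
The remaining 1/2 passes to Temitope's descendants per stirpes.
The 1/2 is divided into 4 equal shares of 1/8 among Lanre, Obafemi, Dayo, Chukwudi.
Lanre predeceased; the 1/8 allotted to Lanre's branch passes to Lanre's issue by representation.
The 1/8 is divided into 2 equal shares of 1/16 among Uzoma, Folake.
Uzoma is living and takes 1/16.
Folake is living and takes 1/16.
Obafemi is living and takes 1/8.
Dayo predeceased; the 1/8 allotted to Dayo's branch passes to Dayo's issue by representation.
The 1/8 is divided into 4 equal shares of 1/32 among Abiodun, Segun, Ifeoma, Zainab.
Abiodun is living and takes 1/32.
Segun is living and takes 1/32.
Ifeoma is living and takes 1/32.
Zainab is living and takes 1/32.
Chukwudi predeceased; the 1/8 allotted to Chukwudi's branch passes to Chukwudi's issue by representation.
The 1/8 is divided into 3 equal shares of 1/24 among Ngozi, Chidinma, Adaeze.
Ngozi is living and takes 1/24.
Chidinma is living and takes 1/24.
Adaeze is living and takes 1/24.

Abiodun 1/32; Adaeze 1/24; Chidinma 1/24; Folake 1/16; Ifeoma 1/32; Kehinde 1/2; Ngozi 1/24; Obafemi 1/8; Segun 1/32; Uzoma 1/16; Zainab 1/32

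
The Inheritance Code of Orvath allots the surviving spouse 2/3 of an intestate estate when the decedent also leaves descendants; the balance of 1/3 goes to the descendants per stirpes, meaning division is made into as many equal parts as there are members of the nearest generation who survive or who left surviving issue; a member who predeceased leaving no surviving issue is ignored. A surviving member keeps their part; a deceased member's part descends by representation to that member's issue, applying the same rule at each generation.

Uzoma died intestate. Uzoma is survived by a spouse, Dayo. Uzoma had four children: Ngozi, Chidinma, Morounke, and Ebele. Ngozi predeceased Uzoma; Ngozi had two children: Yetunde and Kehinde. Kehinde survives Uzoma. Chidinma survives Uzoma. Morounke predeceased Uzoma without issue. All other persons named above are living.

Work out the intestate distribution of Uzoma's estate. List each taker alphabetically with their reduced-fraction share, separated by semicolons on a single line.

Dayo, as surviving spouse, takes 2/3.
The remaining 1/3 passes to Uzoma's descendants per stirpes.
Morounke left no surviving issue, so that branch lapses and is disregarded.
The 1/3 is divided into 3 equal shares of 1/9 among Ngozi, Chidinma, Ebele.
Ngozi predeceased; the 1/9 allotted to Ngozi's branch passes to Ngozi's issue by representation.
The 1/9 is divided into 2 equal shares of 1/18 among Yetunde, Kehinde.
Yetunde is living and takes 1/18.
Kehinde is living and takes 1/18.
Chidinma is living and takes 1/9.
Ebele is living and takes 1/9.

Chidinma 1/9; Dayo 2/3; Ebele 1/9; Kehinde 1/18; Yetunde 1/18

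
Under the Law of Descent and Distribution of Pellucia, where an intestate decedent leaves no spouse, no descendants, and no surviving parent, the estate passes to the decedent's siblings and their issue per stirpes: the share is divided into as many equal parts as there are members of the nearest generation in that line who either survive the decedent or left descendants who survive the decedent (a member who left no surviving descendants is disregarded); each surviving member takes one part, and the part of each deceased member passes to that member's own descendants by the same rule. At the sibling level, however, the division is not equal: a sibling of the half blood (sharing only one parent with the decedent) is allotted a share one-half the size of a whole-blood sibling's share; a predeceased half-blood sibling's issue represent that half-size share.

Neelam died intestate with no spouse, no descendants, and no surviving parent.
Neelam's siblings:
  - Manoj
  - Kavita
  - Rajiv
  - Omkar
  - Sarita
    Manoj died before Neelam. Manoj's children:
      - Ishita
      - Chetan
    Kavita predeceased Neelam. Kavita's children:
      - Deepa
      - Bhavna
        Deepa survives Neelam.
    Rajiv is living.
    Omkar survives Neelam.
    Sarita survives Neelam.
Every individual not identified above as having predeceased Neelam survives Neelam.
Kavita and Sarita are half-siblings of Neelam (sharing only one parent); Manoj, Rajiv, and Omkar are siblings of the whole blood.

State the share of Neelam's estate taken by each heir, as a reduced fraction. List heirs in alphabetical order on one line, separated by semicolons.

No spouse, descendants, or parent survives, so the estate passes to Neelam's siblings per stirpes.
Half-blood siblings count for one-half the weight of whole-blood siblings at the initial division.
Dividing 1 in proportion to weights (total weight 4): Manoj (weight 1) → 1/4; Kavita (weight 1/2) → 1/8; Rajiv (weight 1) → 1/4; Omkar (weight 1) → 1/4; Sarita (weight 1/2) → 1/8.
Manoj predeceased; the 1/4 allotted to Manoj's branch passes to Manoj's issue by representation.
The 1/4 is divided into 2 equal shares of 1/8 among Ishita, Chetan.
Ishita is living and takes 1/8.
Chetan is living and takes 1/8.
Kavita predeceased; the 1/8 allotted to Kavita's branch passes to Kavita's issue by representation.
The 1/8 is divided into 2 equal shares of 1/16 among Deepa, Bhavna.
Deepa is living and takes 1/16.
Bhavna is living and takes 1/16.
Rajiv is living and takes 1/4.
Omkar is living and takes 1/4.
Sarita is living and takes 1/8.

Bhavna 1/16; Chetan 1/8; Deepa 1/16; Ishita 1/8; Omkar 1/4; Rajiv 1/4; Sarita 1/8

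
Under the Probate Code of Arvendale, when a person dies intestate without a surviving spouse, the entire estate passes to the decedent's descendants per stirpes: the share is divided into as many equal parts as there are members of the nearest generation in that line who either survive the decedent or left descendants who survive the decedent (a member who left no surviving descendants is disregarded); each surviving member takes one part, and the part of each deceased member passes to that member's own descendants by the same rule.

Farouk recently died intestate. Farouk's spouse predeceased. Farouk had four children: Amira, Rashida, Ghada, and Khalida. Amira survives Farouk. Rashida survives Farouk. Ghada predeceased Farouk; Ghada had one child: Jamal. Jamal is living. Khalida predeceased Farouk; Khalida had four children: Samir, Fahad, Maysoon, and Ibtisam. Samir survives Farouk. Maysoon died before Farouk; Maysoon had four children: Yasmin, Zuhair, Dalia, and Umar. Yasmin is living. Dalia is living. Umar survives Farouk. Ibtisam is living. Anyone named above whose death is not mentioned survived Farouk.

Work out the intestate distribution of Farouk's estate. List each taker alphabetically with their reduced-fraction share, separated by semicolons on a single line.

There is no surviving spouse, so the entire estate passes to Farouk's descendants per stirpes.
The estate is divided into 4 equal shares of 1/4 among Amira, Rashida, Ghada, Khalida.
Amira is living and takes 1/4.
Rashida is living and takes 1/4.
Ghada predeceased; the 1/4 allotted to Ghada's branch passes to Ghada's issue by representation.
Jamal is the sole taker at this level and receives the full 1/4.
Khalida predeceased; the 1/4 allotted to Khalida's branch passes to Khalida's issue by representation.
The 1/4 is divided into 4 equal shares of 1/16 among Samir, Fahad, Maysoon, Ibtisam.
Samir is living and takes 1/16.
Fahad is living and takes 1/16.
Maysoon predeceased; the 1/16 allotted to Maysoon's branch passes to Maysoon's issue by representation.
The 1/16 is divided into 4 equal shares of 1/64 among Yasmin, Zuhair, Dalia, Umar.
Yasmin is living and takes 1/64.
Zuhair is living and takes 1/64.
Dalia is living and takes 1/64.
Umar is living and takes 1/64.
Ibtisam is living and takes 1/16.

Amira 1/4; Dalia 1/64; Fahad 1/16; Ibtisam 1/16; Jamal 1/4; Rashida 1/4; Samir 1/16; Umar 1/64; Yasmin 1/64; Zuhair 1/64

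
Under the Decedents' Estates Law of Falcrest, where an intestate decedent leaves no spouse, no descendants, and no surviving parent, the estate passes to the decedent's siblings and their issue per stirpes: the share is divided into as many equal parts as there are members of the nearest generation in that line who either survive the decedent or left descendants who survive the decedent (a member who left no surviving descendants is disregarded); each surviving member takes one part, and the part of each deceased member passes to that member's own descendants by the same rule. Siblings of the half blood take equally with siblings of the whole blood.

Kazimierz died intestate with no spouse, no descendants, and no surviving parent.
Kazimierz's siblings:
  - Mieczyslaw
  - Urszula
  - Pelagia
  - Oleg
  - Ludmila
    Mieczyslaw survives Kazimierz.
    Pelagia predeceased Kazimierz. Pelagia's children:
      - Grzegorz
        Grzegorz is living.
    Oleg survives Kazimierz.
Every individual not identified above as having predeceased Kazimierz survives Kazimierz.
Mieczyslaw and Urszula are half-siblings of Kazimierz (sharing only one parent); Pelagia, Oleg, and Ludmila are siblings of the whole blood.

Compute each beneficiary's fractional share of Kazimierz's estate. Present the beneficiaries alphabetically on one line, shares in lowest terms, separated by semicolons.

No spouse, descendants, or parent survives, so the estate passes to Kazimierz's siblings per stirpes.
Half-blood and whole-blood siblings take equally under the stated rule.
The estate is divided into 5 equal shares of 1/5 among Mieczyslaw, Urszula, Pelagia, Oleg, Ludmila.
Mieczyslaw is living and takes 1/5.
Urszula is living and takes 1/5.
Pelagia predeceased; the 1/5 allotted to Pelagia's branch passes to Pelagia's issue by representation.
Grzegorz is the sole taker at this level and receives the full 1/5.
Oleg is living and takes 1/5.
Ludmila is living and takes 1/5.

Grzegorz 1/5; Ludmila 1/5; Mieczyslaw 1/5; Oleg 1/5; Urszula 1/5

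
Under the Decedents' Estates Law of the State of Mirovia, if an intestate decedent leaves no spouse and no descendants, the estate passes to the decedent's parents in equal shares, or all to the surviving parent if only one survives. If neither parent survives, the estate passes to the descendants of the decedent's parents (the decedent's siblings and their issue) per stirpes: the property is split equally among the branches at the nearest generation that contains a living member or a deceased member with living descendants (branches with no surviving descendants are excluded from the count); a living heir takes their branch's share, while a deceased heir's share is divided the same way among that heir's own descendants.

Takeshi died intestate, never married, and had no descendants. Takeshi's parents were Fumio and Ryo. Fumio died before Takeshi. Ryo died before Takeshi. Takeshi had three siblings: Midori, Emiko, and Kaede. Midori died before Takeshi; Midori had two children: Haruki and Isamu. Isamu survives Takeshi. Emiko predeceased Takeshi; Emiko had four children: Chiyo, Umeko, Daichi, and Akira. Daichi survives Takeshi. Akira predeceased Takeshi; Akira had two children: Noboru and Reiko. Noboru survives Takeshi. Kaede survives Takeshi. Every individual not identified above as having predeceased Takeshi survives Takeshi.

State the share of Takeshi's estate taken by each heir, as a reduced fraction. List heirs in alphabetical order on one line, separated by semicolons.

Chiyo 1/12; Daichi 1/12; Haruki 1/6; Isamu 1/6; Kaede 1/3; Noboru 1/24; Reiko 1/24; Umeko 1/12

Neither parent survives and there are no descendants, so the estate passes to Takeshi's siblings and their issue per stirpes.
The estate is divided into 3 equal shares of 1/3 among Midori, Emiko, Kaede.
Midori predeceased; the 1/3 allotted to Midori's branch passes to Midori's issue by representation.
The 1/3 is divided into 2 equal shares of 1/6 among Haruki, Isamu.
Haruki is living and takes 1/6.
Isamu is living and takes 1/6.
Emiko predeceased; the 1/3 allotted to Emiko's branch passes to Emiko's issue by representation.
The 1/3 is divided into 4 equal shares of 1/12 among Chiyo, Umeko, Daichi, Akira.
Chiyo is living and takes 1/12.
Umeko is living and takes 1/12.
Daichi is living and takes 1/12.
Akira predeceased; the 1/12 allotted to Akira's branch passes to Akira's issue by representation.
The 1/12 is divided into 2 equal shares of 1/24 among Noboru, Reiko.
Noboru is living and takes 1/24.
Reiko is living and takes 1/24.
Kaede is living and takes 1/3.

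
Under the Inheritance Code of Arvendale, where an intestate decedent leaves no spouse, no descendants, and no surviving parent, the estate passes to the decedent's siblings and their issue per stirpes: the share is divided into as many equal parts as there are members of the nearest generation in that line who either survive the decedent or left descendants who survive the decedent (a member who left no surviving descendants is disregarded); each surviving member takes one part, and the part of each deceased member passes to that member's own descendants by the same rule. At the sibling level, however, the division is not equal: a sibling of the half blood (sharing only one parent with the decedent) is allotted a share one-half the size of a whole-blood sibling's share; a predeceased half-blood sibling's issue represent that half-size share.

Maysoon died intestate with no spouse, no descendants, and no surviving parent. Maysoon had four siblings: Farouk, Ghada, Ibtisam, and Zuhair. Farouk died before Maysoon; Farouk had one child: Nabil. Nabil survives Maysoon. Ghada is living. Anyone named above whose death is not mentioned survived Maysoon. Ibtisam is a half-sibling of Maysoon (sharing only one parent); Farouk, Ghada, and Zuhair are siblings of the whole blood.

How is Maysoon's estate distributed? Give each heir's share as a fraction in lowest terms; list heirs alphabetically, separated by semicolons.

No spouse, descendants, or parent survives, so the estate passes to Maysoon's siblings per stirpes.
Half-blood siblings count for one-half the weight of whole-blood siblings at the initial division.
Dividing 1 in proportion to weights (total weight 7/2): Farouk (weight 1) → 2/7; Ghada (weight 1) → 2/7; Ibtisam (weight 1/2) → 1/7; Zuhair (weight 1) → 2/7.
Farouk predeceased; the 2/7 allotted to Farouk's branch passes to Farouk's issue by representation.
Nabil is the sole taker at this level and receives the full 2/7.
Ghada is living and takes 2/7.
Ibtisam is living and takes 1/7.
Zuhair is living and takes 2/7.

Ghada 2/7; Ibtisam 1/7; Nabil 2/7; Zuhair 2/7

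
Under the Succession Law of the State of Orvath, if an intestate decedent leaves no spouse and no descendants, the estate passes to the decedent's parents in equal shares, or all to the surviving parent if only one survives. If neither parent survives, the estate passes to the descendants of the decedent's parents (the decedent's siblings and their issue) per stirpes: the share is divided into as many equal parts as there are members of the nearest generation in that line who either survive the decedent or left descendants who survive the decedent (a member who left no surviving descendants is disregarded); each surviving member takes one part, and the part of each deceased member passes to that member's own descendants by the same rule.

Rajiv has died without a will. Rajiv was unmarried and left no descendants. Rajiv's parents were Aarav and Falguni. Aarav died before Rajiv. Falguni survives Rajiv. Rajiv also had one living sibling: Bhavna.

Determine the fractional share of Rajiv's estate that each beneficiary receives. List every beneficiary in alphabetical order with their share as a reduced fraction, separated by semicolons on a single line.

Falguni 1

Only one parent, Falguni, survives, so Falguni takes the entire estate. The siblings take nothing because a surviving parent has priority.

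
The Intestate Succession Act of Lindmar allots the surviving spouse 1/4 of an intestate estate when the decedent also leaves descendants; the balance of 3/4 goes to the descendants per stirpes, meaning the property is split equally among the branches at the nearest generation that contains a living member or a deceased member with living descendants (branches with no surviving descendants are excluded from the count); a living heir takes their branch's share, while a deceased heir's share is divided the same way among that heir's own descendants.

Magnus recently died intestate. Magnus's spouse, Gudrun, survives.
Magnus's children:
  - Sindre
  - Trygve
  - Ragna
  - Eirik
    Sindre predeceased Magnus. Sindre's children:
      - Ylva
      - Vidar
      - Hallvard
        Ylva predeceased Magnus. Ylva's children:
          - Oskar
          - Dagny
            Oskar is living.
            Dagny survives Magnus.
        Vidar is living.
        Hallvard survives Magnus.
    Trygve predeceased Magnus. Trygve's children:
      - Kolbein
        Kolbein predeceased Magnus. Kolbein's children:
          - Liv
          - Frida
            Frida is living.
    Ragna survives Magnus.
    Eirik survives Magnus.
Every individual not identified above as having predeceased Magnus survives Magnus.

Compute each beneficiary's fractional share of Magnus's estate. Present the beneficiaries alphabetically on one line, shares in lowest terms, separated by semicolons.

Gudrun, as surviving spouse, takes 1/4.
The remaining 3/4 passes to Magnus's descendants per stirpes.
The 3/4 is divided into 4 equal shares of 3/16 among Sindre, Trygve, Ragna, Eirik.
Sindre predeceased; the 3/16 allotted to Sindre's branch passes to Sindre's issue by representation.
The 3/16 is divided into 3 equal shares of 1/16 among Ylva, Vidar, Hallvard.
Ylva predeceased; the 1/16 allotted to Ylva's branch passes to Ylva's issue by representation.
The 1/16 is divided into 2 equal shares of 1/32 among Oskar, Dagny.
Oskar is living and takes 1/32.
Dagny is living and takes 1/32.
Vidar is living and takes 1/16.
Hallvard is living and takes 1/16.
Trygve predeceased; the 3/16 allotted to Trygve's branch passes to Trygve's issue by representation.
Kolbein's line is the sole branch at this level, so the full 3/16 passes to Kolbein's issue by representation.
The 3/16 is divided into 2 equal shares of 3/32 among Liv, Frida.
Liv is living and takes 3/32.
Frida is living and takes 3/32.
Ragna is living and takes 3/16.
Eirik is living and takes 3/16.

Dagny 1/32; Eirik 3/16; Frida 3/32; Gudrun 1/4; Hallvard 1/16; Liv 3/32; Oskar 1/32; Ragna 3/16; Vidar 1/16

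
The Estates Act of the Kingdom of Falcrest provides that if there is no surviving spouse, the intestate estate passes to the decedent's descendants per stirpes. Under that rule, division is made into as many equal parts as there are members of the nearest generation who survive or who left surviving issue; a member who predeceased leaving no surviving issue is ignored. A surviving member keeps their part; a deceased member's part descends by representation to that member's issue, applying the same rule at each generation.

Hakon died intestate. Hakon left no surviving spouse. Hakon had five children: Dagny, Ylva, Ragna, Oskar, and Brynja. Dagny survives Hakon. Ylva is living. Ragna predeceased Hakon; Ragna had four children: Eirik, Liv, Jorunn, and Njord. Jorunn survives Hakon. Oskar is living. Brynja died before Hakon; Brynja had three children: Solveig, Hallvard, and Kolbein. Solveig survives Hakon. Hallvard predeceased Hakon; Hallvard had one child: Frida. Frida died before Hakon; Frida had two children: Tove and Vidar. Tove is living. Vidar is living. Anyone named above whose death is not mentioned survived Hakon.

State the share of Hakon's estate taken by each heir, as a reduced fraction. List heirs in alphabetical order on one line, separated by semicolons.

Dagny 1/5; Eirik 1/20; Jorunn 1/20; Kolbein 1/15; Liv 1/20; Njord 1/20; Oskar 1/5; Solveig 1/15; Tove 1/30; Vidar 1/30; Ylva 1/5

There is no surviving spouse, so the entire estate passes to Hakon's descendants per stirpes.
The estate is divided into 5 equal shares of 1/5 among Dagny, Ylva, Ragna, Oskar, Brynja.
Dagny is living and takes 1/5.
Ylva is living and takes 1/5.
Ragna predeceased; the 1/5 allotted to Ragna's branch passes to Ragna's issue by representation.
The 1/5 is divided into 4 equal shares of 1/20 among Eirik, Liv, Jorunn, Njord.
Eirik is living and takes 1/20.
Liv is living and takes 1/20.
Jorunn is living and takes 1/20.
Njord is living and takes 1/20.
Oskar is living and takes 1/5.
Brynja predeceased; the 1/5 allotted to Brynja's branch passes to Brynja's issue by representation.
The 1/5 is divided into 3 equal shares of 1/15 among Solveig, Hallvard, Kolbein.
Solveig is living and takes 1/15.
Hallvard predeceased; the 1/15 allotted to Hallvard's branch passes to Hallvard's issue by representation.
Frida's line is the sole branch at this level, so the full 1/15 passes to Frida's issue by representation.
The 1/15 is divided into 2 equal shares of 1/30 among Tove, Vidar.
Tove is living and takes 1/30.
Vidar is living and takes 1/30.
Kolbein is living and takes 1/15.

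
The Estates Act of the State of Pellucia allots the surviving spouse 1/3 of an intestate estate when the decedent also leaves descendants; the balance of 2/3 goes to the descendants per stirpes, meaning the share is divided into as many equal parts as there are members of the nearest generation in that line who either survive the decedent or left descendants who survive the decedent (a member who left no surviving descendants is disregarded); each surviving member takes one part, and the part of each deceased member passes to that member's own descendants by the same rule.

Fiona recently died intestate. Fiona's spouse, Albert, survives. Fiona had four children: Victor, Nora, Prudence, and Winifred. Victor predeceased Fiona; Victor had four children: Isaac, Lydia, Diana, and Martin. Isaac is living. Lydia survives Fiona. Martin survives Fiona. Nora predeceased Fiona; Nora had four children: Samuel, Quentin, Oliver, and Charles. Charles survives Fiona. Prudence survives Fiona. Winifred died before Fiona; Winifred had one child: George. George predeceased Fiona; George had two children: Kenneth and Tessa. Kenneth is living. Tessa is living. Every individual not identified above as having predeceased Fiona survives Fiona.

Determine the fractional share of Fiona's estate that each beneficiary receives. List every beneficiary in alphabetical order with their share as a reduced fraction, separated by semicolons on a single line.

Albert, as surviving spouse, takes 1/3.
The remaining 2/3 passes to Fiona's descendants per stirpes.
The 2/3 is divided into 4 equal shares of 1/6 among Victor, Nora, Prudence, Winifred.
Victor predeceased; the 1/6 allotted to Victor's branch passes to Victor's issue by representation.
The 1/6 is divided into 4 equal shares of 1/24 among Isaac, Lydia, Diana, Martin.
Isaac is living and takes 1/24.
Lydia is living and takes 1/24.
Diana is living and takes 1/24.
Martin is living and takes 1/24.
Nora predeceased; the 1/6 allotted to Nora's branch passes to Nora's issue by representation.
The 1/6 is divided into 4 equal shares of 1/24 among Samuel, Quentin, Oliver, Charles.
Samuel is living and takes 1/24.
Quentin is living and takes 1/24.
Oliver is living and takes 1/24.
Charles is living and takes 1/24.
Prudence is living and takes 1/6.
Winifred predeceased; the 1/6 allotted to Winifred's branch passes to Winifred's issue by representation.
George's line is the sole branch at this level, so the full 1/6 passes to George's issue by representation.
The 1/6 is divided into 2 equal shares of 1/12 among Kenneth, Tessa.
Kenneth is living and takes 1/12.
Tessa is living and takes 1/12.

Albert 1/3; Charles 1/24; Diana 1/24; Isaac 1/24; Kenneth 1/12; Lydia 1/24; Martin 1/24; Oliver 1/24; Prudence 1/6; Quentin 1/24; Samuel 1/24; Tessa 1/12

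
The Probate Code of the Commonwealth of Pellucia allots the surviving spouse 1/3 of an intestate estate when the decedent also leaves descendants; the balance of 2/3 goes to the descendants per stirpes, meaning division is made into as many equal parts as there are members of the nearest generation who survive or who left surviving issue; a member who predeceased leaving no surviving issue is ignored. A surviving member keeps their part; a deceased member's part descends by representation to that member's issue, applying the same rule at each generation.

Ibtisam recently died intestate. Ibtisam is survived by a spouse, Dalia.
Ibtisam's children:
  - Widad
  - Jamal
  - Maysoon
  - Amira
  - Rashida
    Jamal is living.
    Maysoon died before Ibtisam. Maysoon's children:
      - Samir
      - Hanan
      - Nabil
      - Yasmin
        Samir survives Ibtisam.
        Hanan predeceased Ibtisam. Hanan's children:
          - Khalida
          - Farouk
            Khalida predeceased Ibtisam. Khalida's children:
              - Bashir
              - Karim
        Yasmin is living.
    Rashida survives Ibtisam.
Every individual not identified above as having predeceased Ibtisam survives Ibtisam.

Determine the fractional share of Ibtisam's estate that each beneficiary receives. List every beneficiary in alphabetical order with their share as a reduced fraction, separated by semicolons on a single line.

Dalia, as surviving spouse, takes 1/3.
The remaining 2/3 passes to Ibtisam's descendants per stirpes.
The 2/3 is divided into 5 equal shares of 2/15 among Widad, Jamal, Maysoon, Amira, Rashida.
Widad is living and takes 2/15.
Jamal is living and takes 2/15.
Maysoon predeceased; the 2/15 allotted to Maysoon's branch passes to Maysoon's issue by representation.
The 2/15 is divided into 4 equal shares of 1/30 among Samir, Hanan, Nabil, Yasmin.
Samir is living and takes 1/30.
Hanan predeceased; the 1/30 allotted to Hanan's branch passes to Hanan's issue by representation.
The 1/30 is divided into 2 equal shares of 1/60 among Khalida, Farouk.
Khalida predeceased; the 1/60 allotted to Khalida's branch passes to Khalida's issue by representation.
The 1/60 is divided into 2 equal shares of 1/120 among Bashir, Karim.
Bashir is living and takes 1/120.
Karim is living and takes 1/120.
Farouk is living and takes 1/60.
Nabil is living and takes 1/30.
Yasmin is living and takes 1/30.
Amira is living and takes 2/15.
Rashida is living and takes 2/15.

Amira 2/15; Bashir 1/120; Dalia 1/3; Farouk 1/60; Jamal 2/15; Karim 1/120; Nabil 1/30; Rashida 2/15; Samir 1/30; Widad 2/15; Yasmin 1/30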